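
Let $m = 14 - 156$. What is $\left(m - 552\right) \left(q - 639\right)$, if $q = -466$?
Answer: $766870$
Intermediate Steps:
$m = -142$ ($m = 14 - 156 = -142$)
$\left(m - 552\right) \left(q - 639\right) = \left(-142 - 552\right) \left(-466 - 639\right) = - 694 \left(-466 - 639\right) = \left(-694\right) \left(-1105\right) = 766870$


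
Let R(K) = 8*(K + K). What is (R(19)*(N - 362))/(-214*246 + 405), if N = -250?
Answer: 62016/17413 ≈ 3.5615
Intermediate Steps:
R(K) = 16*K (R(K) = 8*(2*K) = 16*K)
(R(19)*(N - 362))/(-214*246 + 405) = ((16*19)*(-250 - 362))/(-214*246 + 405) = (304*(-612))/(-52644 + 405) = -186048/(-52239) = -186048*(-1/52239) = 62016/17413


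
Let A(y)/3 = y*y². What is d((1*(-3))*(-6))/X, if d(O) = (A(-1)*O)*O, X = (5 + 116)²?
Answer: -972/14641 ≈ -0.066389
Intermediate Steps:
A(y) = 3*y³ (A(y) = 3*(y*y²) = 3*y³)
X = 14641 (X = 121² = 14641)
d(O) = -3*O² (d(O) = ((3*(-1)³)*O)*O = ((3*(-1))*O)*O = (-3*O)*O = -3*O²)
d((1*(-3))*(-6))/X = -3*((1*(-3))*(-6))²/14641 = -3*(-3*(-6))²*(1/14641) = -3*18²*(1/14641) = -3*324*(1/14641) = -972*1/14641 = -972/14641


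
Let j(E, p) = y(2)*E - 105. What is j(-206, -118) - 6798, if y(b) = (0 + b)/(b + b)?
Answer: -7006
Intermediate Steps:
y(b) = 1/2 (y(b) = b/((2*b)) = b*(1/(2*b)) = 1/2)
j(E, p) = -105 + E/2 (j(E, p) = E/2 - 105 = -105 + E/2)
j(-206, -118) - 6798 = (-105 + (1/2)*(-206)) - 6798 = (-105 - 103) - 6798 = -208 - 6798 = -7006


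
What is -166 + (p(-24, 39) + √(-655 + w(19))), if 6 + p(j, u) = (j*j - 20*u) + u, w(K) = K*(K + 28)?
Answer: -337 + √238 ≈ -321.57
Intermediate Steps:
w(K) = K*(28 + K)
p(j, u) = -6 + j² - 19*u (p(j, u) = -6 + ((j*j - 20*u) + u) = -6 + ((j² - 20*u) + u) = -6 + (j² - 19*u) = -6 + j² - 19*u)
-166 + (p(-24, 39) + √(-655 + w(19))) = -166 + ((-6 + (-24)² - 19*39) + √(-655 + 19*(28 + 19))) = -166 + ((-6 + 576 - 741) + √(-655 + 19*47)) = -166 + (-171 + √(-655 + 893)) = -166 + (-171 + √238) = -337 + √238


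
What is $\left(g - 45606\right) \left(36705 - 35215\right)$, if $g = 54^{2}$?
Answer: $-63608100$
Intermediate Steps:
$g = 2916$
$\left(g - 45606\right) \left(36705 - 35215\right) = \left(2916 - 45606\right) \left(36705 - 35215\right) = \left(-42690\right) 1490 = -63608100$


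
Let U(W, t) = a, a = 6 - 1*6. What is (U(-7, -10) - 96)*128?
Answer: -12288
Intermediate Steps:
a = 0 (a = 6 - 6 = 0)
U(W, t) = 0
(U(-7, -10) - 96)*128 = (0 - 96)*128 = -96*128 = -12288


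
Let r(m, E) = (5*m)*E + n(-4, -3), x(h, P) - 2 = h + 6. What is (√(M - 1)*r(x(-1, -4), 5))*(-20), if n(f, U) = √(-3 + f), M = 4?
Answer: 20*√3*(-175 - I*√7) ≈ -6062.2 - 91.651*I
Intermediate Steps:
x(h, P) = 8 + h (x(h, P) = 2 + (h + 6) = 2 + (6 + h) = 8 + h)
r(m, E) = I*√7 + 5*E*m (r(m, E) = (5*m)*E + √(-3 - 4) = 5*E*m + √(-7) = 5*E*m + I*√7 = I*√7 + 5*E*m)
(√(M - 1)*r(x(-1, -4), 5))*(-20) = (√(4 - 1)*(I*√7 + 5*5*(8 - 1)))*(-20) = (√3*(I*√7 + 5*5*7))*(-20) = (√3*(I*√7 + 175))*(-20) = (√3*(175 + I*√7))*(-20) = -20*√3*(175 + I*√7)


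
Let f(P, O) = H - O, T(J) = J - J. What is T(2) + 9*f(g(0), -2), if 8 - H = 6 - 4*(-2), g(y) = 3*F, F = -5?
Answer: -36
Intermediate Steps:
g(y) = -15 (g(y) = 3*(-5) = -15)
H = -6 (H = 8 - (6 - 4*(-2)) = 8 - (6 + 8) = 8 - 1*14 = 8 - 14 = -6)
T(J) = 0
f(P, O) = -6 - O
T(2) + 9*f(g(0), -2) = 0 + 9*(-6 - 1*(-2)) = 0 + 9*(-6 + 2) = 0 + 9*(-4) = 0 - 36 = -36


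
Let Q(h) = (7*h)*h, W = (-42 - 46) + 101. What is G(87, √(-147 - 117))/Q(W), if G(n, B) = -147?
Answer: -21/169 ≈ -0.12426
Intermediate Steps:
W = 13 (W = -88 + 101 = 13)
Q(h) = 7*h²
G(87, √(-147 - 117))/Q(W) = -147/(7*13²) = -147/(7*169) = -147/1183 = -147*1/1183 = -21/169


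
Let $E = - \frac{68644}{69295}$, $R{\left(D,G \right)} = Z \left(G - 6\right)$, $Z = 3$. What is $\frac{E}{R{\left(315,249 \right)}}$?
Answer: $- \frac{68644}{50516055} \approx -0.0013589$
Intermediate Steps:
$R{\left(D,G \right)} = -18 + 3 G$ ($R{\left(D,G \right)} = 3 \left(G - 6\right) = 3 \left(-6 + G\right) = -18 + 3 G$)
$E = - \frac{68644}{69295}$ ($E = \left(-68644\right) \frac{1}{69295} = - \frac{68644}{69295} \approx -0.99061$)
$\frac{E}{R{\left(315,249 \right)}} = - \frac{68644}{69295 \left(-18 + 3 \cdot 249\right)} = - \frac{68644}{69295 \left(-18 + 747\right)} = - \frac{68644}{69295 \cdot 729} = \left(- \frac{68644}{69295}\right) \frac{1}{729} = - \frac{68644}{50516055}$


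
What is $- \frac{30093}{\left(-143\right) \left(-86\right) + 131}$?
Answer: $- \frac{10031}{4143} \approx -2.4212$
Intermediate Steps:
$- \frac{30093}{\left(-143\right) \left(-86\right) + 131} = - \frac{30093}{12298 + 131} = - \frac{30093}{12429} = \left(-30093\right) \frac{1}{12429} = - \frac{10031}{4143}$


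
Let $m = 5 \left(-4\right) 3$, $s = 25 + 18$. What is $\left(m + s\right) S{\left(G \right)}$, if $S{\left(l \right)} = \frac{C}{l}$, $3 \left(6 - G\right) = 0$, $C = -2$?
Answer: $\frac{17}{3} \approx 5.6667$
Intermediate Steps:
$s = 43$
$G = 6$ ($G = 6 - 0 = 6 + 0 = 6$)
$S{\left(l \right)} = - \frac{2}{l}$
$m = -60$ ($m = \left(-20\right) 3 = -60$)
$\left(m + s\right) S{\left(G \right)} = \left(-60 + 43\right) \left(- \frac{2}{6}\right) = - 17 \left(\left(-2\right) \frac{1}{6}\right) = \left(-17\right) \left(- \frac{1}{3}\right) = \frac{17}{3}$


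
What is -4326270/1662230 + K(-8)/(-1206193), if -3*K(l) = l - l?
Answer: -432627/166223 ≈ -2.6027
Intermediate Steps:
K(l) = 0 (K(l) = -(l - l)/3 = -1/3*0 = 0)
-4326270/1662230 + K(-8)/(-1206193) = -4326270/1662230 + 0/(-1206193) = -4326270*1/1662230 + 0*(-1/1206193) = -432627/166223 + 0 = -432627/166223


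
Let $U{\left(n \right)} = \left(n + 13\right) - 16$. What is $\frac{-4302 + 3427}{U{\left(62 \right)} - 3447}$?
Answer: $\frac{125}{484} \approx 0.25826$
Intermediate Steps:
$U{\left(n \right)} = -3 + n$ ($U{\left(n \right)} = \left(13 + n\right) - 16 = -3 + n$)
$\frac{-4302 + 3427}{U{\left(62 \right)} - 3447} = \frac{-4302 + 3427}{\left(-3 + 62\right) - 3447} = - \frac{875}{59 - 3447} = - \frac{875}{-3388} = \left(-875\right) \left(- \frac{1}{3388}\right) = \frac{125}{484}$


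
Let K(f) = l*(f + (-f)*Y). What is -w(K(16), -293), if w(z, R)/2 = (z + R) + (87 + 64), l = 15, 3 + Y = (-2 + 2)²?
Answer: -1636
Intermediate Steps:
Y = -3 (Y = -3 + (-2 + 2)² = -3 + 0² = -3 + 0 = -3)
K(f) = 60*f (K(f) = 15*(f - f*(-3)) = 15*(f + 3*f) = 15*(4*f) = 60*f)
w(z, R) = 302 + 2*R + 2*z (w(z, R) = 2*((z + R) + (87 + 64)) = 2*((R + z) + 151) = 2*(151 + R + z) = 302 + 2*R + 2*z)
-w(K(16), -293) = -(302 + 2*(-293) + 2*(60*16)) = -(302 - 586 + 2*960) = -(302 - 586 + 1920) = -1*1636 = -1636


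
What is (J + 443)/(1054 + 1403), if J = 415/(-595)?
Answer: 52634/292383 ≈ 0.18002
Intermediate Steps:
J = -83/119 (J = 415*(-1/595) = -83/119 ≈ -0.69748)
(J + 443)/(1054 + 1403) = (-83/119 + 443)/(1054 + 1403) = (52634/119)/2457 = (1/2457)*(52634/119) = 52634/292383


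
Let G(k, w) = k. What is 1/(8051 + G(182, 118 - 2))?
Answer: 1/8233 ≈ 0.00012146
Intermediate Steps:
1/(8051 + G(182, 118 - 2)) = 1/(8051 + 182) = 1/8233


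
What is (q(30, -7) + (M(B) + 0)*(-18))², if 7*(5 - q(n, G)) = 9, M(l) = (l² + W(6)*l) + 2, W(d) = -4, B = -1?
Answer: 732736/49 ≈ 14954.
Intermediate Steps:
M(l) = 2 + l² - 4*l (M(l) = (l² - 4*l) + 2 = 2 + l² - 4*l)
q(n, G) = 26/7 (q(n, G) = 5 - ⅐*9 = 5 - 9/7 = 26/7)
(q(30, -7) + (M(B) + 0)*(-18))² = (26/7 + ((2 + (-1)² - 4*(-1)) + 0)*(-18))² = (26/7 + ((2 + 1 + 4) + 0)*(-18))² = (26/7 + (7 + 0)*(-18))² = (26/7 + 7*(-18))² = (26/7 - 126)² = (-856/7)² = 732736/49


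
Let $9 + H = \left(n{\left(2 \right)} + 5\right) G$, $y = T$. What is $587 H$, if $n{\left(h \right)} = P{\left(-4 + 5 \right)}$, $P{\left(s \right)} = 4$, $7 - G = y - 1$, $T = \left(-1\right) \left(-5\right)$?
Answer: $10566$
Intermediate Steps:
$T = 5$
$y = 5$
$G = 3$ ($G = 7 - \left(5 - 1\right) = 7 - 4 = 3$)
$n{\left(h \right)} = 4$
$H = 18$ ($H = -9 + \left(4 + 5\right) 3 = -9 + 9 \cdot 3 = -9 + 27 = 18$)
$587 H = 587 \cdot 18 = 10566$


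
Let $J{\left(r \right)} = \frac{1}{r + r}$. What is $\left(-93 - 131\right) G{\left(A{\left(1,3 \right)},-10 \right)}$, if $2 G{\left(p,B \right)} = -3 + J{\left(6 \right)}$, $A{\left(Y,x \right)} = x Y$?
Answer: $\frac{980}{3} \approx 326.67$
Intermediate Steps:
$J{\left(r \right)} = \frac{1}{2 r}$
$A{\left(Y,x \right)} = Y x$
$G{\left(p,B \right)} = - \frac{35}{24}$ ($G{\left(p,B \right)} = \frac{-3 + \frac{1}{2 \cdot 6}}{2} = \frac{-3 + \frac{1}{2} \cdot \frac{1}{6}}{2} = \frac{-3 + \frac{1}{12}}{2} = \frac{1}{2} \left(- \frac{35}{12}\right) = - \frac{35}{24}$)
$\left(-93 - 131\right) G{\left(A{\left(1,3 \right)},-10 \right)} = \left(-93 - 131\right) \left(- \frac{35}{24}\right) = \left(-224\right) \left(- \frac{35}{24}\right) = \frac{980}{3}$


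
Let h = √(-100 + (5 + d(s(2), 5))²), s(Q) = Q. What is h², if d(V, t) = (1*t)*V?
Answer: 125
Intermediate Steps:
d(V, t) = V*t (d(V, t) = t*V = V*t)
h = 5*√5 (h = √(-100 + (5 + 2*5)²) = √(-100 + (5 + 10)²) = √(-100 + 15²) = √(-100 + 225) = √125 = 5*√5 ≈ 11.180)
h² = (5*√5)² = 125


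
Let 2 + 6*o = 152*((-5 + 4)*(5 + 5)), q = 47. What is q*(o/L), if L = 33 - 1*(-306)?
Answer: -35767/1017 ≈ -35.169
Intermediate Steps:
L = 339 (L = 33 + 306 = 339)
o = -761/3 (o = -⅓ + (152*((-5 + 4)*(5 + 5)))/6 = -⅓ + (152*(-1*10))/6 = -⅓ + (152*(-10))/6 = -⅓ + (⅙)*(-1520) = -⅓ - 760/3 = -761/3 ≈ -253.67)
q*(o/L) = 47*(-761/3/339) = 47*(-761/3*1/339) = 47*(-761/1017) = -35767/1017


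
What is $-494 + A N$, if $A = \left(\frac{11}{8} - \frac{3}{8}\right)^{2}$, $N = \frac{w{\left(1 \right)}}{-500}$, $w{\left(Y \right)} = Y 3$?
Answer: $- \frac{247003}{500} \approx -494.01$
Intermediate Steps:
$w{\left(Y \right)} = 3 Y$
$N = - \frac{3}{500}$ ($N = \frac{3 \cdot 1}{-500} = 3 \left(- \frac{1}{500}\right) = - \frac{3}{500} \approx -0.006$)
$A = 1$ ($A = \left(11 \cdot \frac{1}{8} - \frac{3}{8}\right)^{2} = \left(\frac{11}{8} - \frac{3}{8}\right)^{2} = 1^{2} = 1$)
$-494 + A N = -494 + 1 \left(- \frac{3}{500}\right) = -494 - \frac{3}{500} = - \frac{247003}{500}$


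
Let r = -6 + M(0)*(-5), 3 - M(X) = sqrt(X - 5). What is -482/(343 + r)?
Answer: -155204/103809 + 2410*I*sqrt(5)/103809 ≈ -1.4951 + 0.051912*I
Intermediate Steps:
M(X) = 3 - sqrt(-5 + X) (M(X) = 3 - sqrt(X - 5) = 3 - sqrt(-5 + X))
r = -21 + 5*I*sqrt(5) (r = -6 + (3 - sqrt(-5 + 0))*(-5) = -6 + (3 - sqrt(-5))*(-5) = -6 + (3 - I*sqrt(5))*(-5) = -6 + (-15 + 5*I*sqrt(5)) = -21 + 5*I*sqrt(5) ≈ -21.0 + 11.18*I)
-482/(343 + r) = -482/(343 + (-21 + 5*I*sqrt(5))) = -482/(322 + 5*I*sqrt(5))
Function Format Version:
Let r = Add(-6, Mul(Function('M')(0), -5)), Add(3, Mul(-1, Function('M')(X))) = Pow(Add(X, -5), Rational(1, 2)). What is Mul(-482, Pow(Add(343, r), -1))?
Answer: Add(Rational(-155204, 103809), Mul(Rational(2410, 103809), I, Pow(5, Rational(1, 2)))) ≈ Add(-1.4951, Mul(0.051912, I))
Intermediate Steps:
Function('M')(X) = Add(3, Mul(-1, Pow(Add(-5, X), Rational(1, 2)))) (Function('M')(X) = Add(3, Mul(-1, Pow(Add(X, -5), Rational(1, 2)))) = Add(3, Mul(-1, Pow(Add(-5, X), Rational(1, 2)))))
r = Add(-21, Mul(5, I, Pow(5, Rational(1, 2)))) (r = Add(-6, Mul(Add(3, Mul(-1, Pow(Add(-5, 0), Rational(1, 2)))), -5)) = Add(-6, Mul(Add(3, Mul(-1, Pow(-5, Rational(1, 2)))), -5)) = Add(-6, Mul(Add(3, Mul(-1, Mul(I, Pow(5, Rational(1, 2))))), -5)) = Add(-6, Mul(Add(3, Mul(-1, I, Pow(5, Rational(1, 2)))), -5)) = Add(-6, Add(-15, Mul(5, I, Pow(5, Rational(1, 2))))) = Add(-21, Mul(5, I, Pow(5, Rational(1, 2)))) ≈ Add(-21.000, Mul(11.180, I)))
Mul(-482, Pow(Add(343, r), -1)) = Mul(-482, Pow(Add(343, Add(-21, Mul(5, I, Pow(5, Rational(1, 2))))), -1)) = Mul(-482, Pow(Add(322, Mul(5, I, Pow(5, Rational(1, 2)))), -1))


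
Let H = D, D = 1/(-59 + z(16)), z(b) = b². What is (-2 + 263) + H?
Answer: 51418/197 ≈ 261.00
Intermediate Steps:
D = 1/197 (D = 1/(-59 + 16²) = 1/(-59 + 256) = 1/197 ≈ 0.0050761)
H = 1/197 ≈ 0.0050761
(-2 + 263) + H = (-2 + 263) + 1/197 = 261 + 1/197 = 51418/197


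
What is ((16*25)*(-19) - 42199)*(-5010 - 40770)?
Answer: 2279798220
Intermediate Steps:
((16*25)*(-19) - 42199)*(-5010 - 40770) = (400*(-19) - 42199)*(-45780) = (-7600 - 42199)*(-45780) = -49799*(-45780) = 2279798220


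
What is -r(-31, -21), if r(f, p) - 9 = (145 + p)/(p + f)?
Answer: -86/13 ≈ -6.6154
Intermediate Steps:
r(f, p) = 9 + (145 + p)/(f + p) (r(f, p) = 9 + (145 + p)/(p + f) = 9 + (145 + p)/(f + p))
-r(-31, -21) = -(145 + 9*(-31) + 10*(-21))/(-31 - 21) = -(145 - 279 - 210)/(-52) = -(-1)*(-344)/52 = -1*86/13 = -86/13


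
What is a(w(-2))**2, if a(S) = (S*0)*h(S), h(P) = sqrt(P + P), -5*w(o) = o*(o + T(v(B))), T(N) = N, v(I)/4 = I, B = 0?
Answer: 0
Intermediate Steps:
v(I) = 4*I
w(o) = -o**2/5 (w(o) = -o*(o + 4*0)/5 = -o*(o + 0)/5 = -o*o/5 = -o**2/5)
h(P) = sqrt(2)*sqrt(P) (h(P) = sqrt(2*P) = sqrt(2)*sqrt(P))
a(S) = 0 (a(S) = (S*0)*(sqrt(2)*sqrt(S)) = 0*(sqrt(2)*sqrt(S)) = 0)
a(w(-2))**2 = 0**2 = 0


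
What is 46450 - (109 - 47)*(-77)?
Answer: 51224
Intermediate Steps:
46450 - (109 - 47)*(-77) = 46450 - 62*(-77) = 46450 - 1*(-4774) = 46450 + 4774 = 51224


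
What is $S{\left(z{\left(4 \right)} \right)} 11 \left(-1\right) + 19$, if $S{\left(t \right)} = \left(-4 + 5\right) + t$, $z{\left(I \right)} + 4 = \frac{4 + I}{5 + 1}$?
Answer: $\frac{112}{3} \approx 37.333$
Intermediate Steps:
$z{\left(I \right)} = - \frac{10}{3} + \frac{I}{6}$ ($z{\left(I \right)} = -4 + \frac{4 + I}{5 + 1} = -4 + \frac{4 + I}{6} = -4 + \left(4 + I\right) \frac{1}{6} = -4 + \left(\frac{2}{3} + \frac{I}{6}\right) = - \frac{10}{3} + \frac{I}{6}$)
$S{\left(t \right)} = 1 + t$
$S{\left(z{\left(4 \right)} \right)} 11 \left(-1\right) + 19 = \left(1 + \left(- \frac{10}{3} + \frac{1}{6} \cdot 4\right)\right) 11 \left(-1\right) + 19 = \left(1 + \left(- \frac{10}{3} + \frac{2}{3}\right)\right) \left(-11\right) + 19 = \left(1 - \frac{8}{3}\right) \left(-11\right) + 19 = \left(- \frac{5}{3}\right) \left(-11\right) + 19 = \frac{55}{3} + 19 = \frac{112}{3}$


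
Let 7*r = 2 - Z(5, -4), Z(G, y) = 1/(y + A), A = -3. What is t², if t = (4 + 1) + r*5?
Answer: 102400/2401 ≈ 42.649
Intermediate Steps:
Z(G, y) = 1/(-3 + y) (Z(G, y) = 1/(y - 3) = 1/(-3 + y))
r = 15/49 (r = (2 - 1/(-3 - 4))/7 = (2 - 1/(-7))/7 = (2 - 1*(-⅐))/7 = (2 + ⅐)/7 = (⅐)*(15/7) = 15/49 ≈ 0.30612)
t = 320/49 (t = (4 + 1) + (15/49)*5 = 5 + 75/49 = 320/49 ≈ 6.5306)
t² = (320/49)² = 102400/2401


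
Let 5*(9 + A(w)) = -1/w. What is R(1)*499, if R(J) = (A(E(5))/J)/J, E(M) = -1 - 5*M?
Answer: -583331/130 ≈ -4487.2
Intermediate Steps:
A(w) = -9 - 1/(5*w) (A(w) = -9 + (-1/w)/5 = -9 - 1/(5*w))
R(J) = -1169/(130*J²) (R(J) = ((-9 - 1/(5*(-1 - 5*5)))/J)/J = ((-9 - 1/(5*(-1 - 25)))/J)/J = ((-9 - ⅕/(-26))/J)/J = ((-9 - ⅕*(-1/26))/J)/J = ((-9 + 1/130)/J)/J = (-1169/(130*J))/J = -1169/(130*J²))
R(1)*499 = -1169/130/1²*499 = -1169/130*1*499 = -1169/130*499 = -583331/130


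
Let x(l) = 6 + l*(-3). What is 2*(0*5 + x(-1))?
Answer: 18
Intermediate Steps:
x(l) = 6 - 3*l
2*(0*5 + x(-1)) = 2*(0*5 + (6 - 3*(-1))) = 2*(0 + (6 + 3)) = 2*(0 + 9) = 2*9 = 18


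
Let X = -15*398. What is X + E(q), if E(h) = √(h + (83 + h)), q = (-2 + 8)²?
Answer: -5970 + √155 ≈ -5957.5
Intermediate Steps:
q = 36 (q = 6² = 36)
X = -5970
E(h) = √(83 + 2*h)
X + E(q) = -5970 + √(83 + 2*36) = -5970 + √(83 + 72) = -5970 + √155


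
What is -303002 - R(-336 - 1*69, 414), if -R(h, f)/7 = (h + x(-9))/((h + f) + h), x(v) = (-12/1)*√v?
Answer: -13331773/44 + 7*I/11 ≈ -3.03e+5 + 0.63636*I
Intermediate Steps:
x(v) = -12*√v (x(v) = (-12*1)*√v = -12*√v)
R(h, f) = -7*(h - 36*I)/(f + 2*h) (R(h, f) = -7*(h - 36*I)/((h + f) + h) = -7*(h - 36*I)/((f + h) + h) = -7*(h - 36*I)/(f + 2*h))
-303002 - R(-336 - 1*69, 414) = -303002 - 7*(-(-336 - 1*69) + 36*I)/(414 + 2*(-336 - 1*69)) = -303002 - 7*(-(-336 - 69) + 36*I)/(414 + 2*(-336 - 69)) = -303002 - 7*(-1*(-405) + 36*I)/(414 + 2*(-405)) = -303002 - 7*(405 + 36*I)/(414 - 810) = -303002 - 7*(405 + 36*I)/(-396) = -303002 - 7*(-1)*(405 + 36*I)/396 = -303002 - (-315/44 - 7*I/11) = -303002 + (315/44 + 7*I/11) = -13331773/44 + 7*I/11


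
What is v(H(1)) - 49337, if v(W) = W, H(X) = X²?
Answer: -49336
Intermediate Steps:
v(H(1)) - 49337 = 1² - 49337 = 1 - 49337 = -49336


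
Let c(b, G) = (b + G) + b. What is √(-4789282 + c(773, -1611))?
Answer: I*√4789347 ≈ 2188.5*I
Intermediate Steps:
c(b, G) = G + 2*b (c(b, G) = (G + b) + b = G + 2*b)
√(-4789282 + c(773, -1611)) = √(-4789282 + (-1611 + 2*773)) = √(-4789282 + (-1611 + 1546)) = √(-4789282 - 65) = √(-4789347) = I*√4789347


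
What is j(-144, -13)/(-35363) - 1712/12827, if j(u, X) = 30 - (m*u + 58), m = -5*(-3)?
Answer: -87888620/453601201 ≈ -0.19376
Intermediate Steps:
m = 15
j(u, X) = -28 - 15*u (j(u, X) = 30 - (15*u + 58) = 30 - (58 + 15*u) = 30 + (-58 - 15*u) = -28 - 15*u)
j(-144, -13)/(-35363) - 1712/12827 = (-28 - 15*(-144))/(-35363) - 1712/12827 = (-28 + 2160)*(-1/35363) - 1712*1/12827 = 2132*(-1/35363) - 1712/12827 = -2132/35363 - 1712/12827 = -87888620/453601201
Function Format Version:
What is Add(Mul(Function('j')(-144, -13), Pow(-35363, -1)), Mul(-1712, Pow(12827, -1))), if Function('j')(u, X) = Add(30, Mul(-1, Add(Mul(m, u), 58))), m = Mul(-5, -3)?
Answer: Rational(-87888620, 453601201) ≈ -0.19376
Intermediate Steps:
m = 15
Function('j')(u, X) = Add(-28, Mul(-15, u)) (Function('j')(u, X) = Add(30, Mul(-1, Add(Mul(15, u), 58))) = Add(30, Mul(-1, Add(58, Mul(15, u)))) = Add(30, Add(-58, Mul(-15, u))) = Add(-28, Mul(-15, u)))
Add(Mul(Function('j')(-144, -13), Pow(-35363, -1)), Mul(-1712, Pow(12827, -1))) = Add(Mul(Add(-28, Mul(-15, -144)), Pow(-35363, -1)), Mul(-1712, Pow(12827, -1))) = Add(Mul(Add(-28, 2160), Rational(-1, 35363)), Mul(-1712, Rational(1, 12827))) = Add(Mul(2132, Rational(-1, 35363)), Rational(-1712, 12827)) = Add(Rational(-2132, 35363), Rational(-1712, 12827)) = Rational(-87888620, 453601201)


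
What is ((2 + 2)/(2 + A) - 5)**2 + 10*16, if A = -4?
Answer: 209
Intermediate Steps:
((2 + 2)/(2 + A) - 5)**2 + 10*16 = ((2 + 2)/(2 - 4) - 5)**2 + 10*16 = (4/(-2) - 5)**2 + 160 = (4*(-1/2) - 5)**2 + 160 = (-2 - 5)**2 + 160 = (-7)**2 + 160 = 49 + 160 = 209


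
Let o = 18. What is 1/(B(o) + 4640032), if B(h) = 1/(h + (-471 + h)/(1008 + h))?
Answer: 6005/27863392502 ≈ 2.1552e-7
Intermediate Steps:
B(h) = 1/(h + (-471 + h)/(1008 + h))
1/(B(o) + 4640032) = 1/((1008 + 18)/(-471 + 18**2 + 1009*18) + 4640032) = 1/(1026/(-471 + 324 + 18162) + 4640032) = 1/(1026/18015 + 4640032) = 1/((1/18015)*1026 + 4640032) = 1/(342/6005 + 4640032) = 1/(27863392502/6005) = 6005/27863392502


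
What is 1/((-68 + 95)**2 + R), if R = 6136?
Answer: 1/6865 ≈ 0.00014567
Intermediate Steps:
1/((-68 + 95)**2 + R) = 1/((-68 + 95)**2 + 6136) = 1/(27**2 + 6136) = 1/(729 + 6136) = 1/6865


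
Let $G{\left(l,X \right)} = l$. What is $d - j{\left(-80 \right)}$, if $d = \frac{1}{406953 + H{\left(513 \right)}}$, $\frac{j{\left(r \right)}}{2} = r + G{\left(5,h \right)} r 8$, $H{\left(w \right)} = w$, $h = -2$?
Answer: $\frac{2672976961}{407466} \approx 6560.0$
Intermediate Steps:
$j{\left(r \right)} = 82 r$ ($j{\left(r \right)} = 2 \left(r + 5 r 8\right) = 2 \left(r + 40 r\right) = 2 \cdot 41 r = 82 r$)
$d = \frac{1}{407466}$ ($d = \frac{1}{406953 + 513} = \frac{1}{407466} \approx 2.4542 \cdot 10^{-6}$)
$d - j{\left(-80 \right)} = \frac{1}{407466} - 82 \left(-80\right) = \frac{1}{407466} - -6560 = \frac{1}{407466} + 6560 = \frac{2672976961}{407466}$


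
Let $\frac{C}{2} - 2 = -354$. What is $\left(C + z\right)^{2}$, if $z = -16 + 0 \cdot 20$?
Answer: $518400$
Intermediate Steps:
$C = -704$ ($C = 4 + 2 \left(-354\right) = 4 - 708 = -704$)
$z = -16$ ($z = -16 + 0 = -16$)
$\left(C + z\right)^{2} = \left(-704 - 16\right)^{2} = \left(-720\right)^{2} = 518400$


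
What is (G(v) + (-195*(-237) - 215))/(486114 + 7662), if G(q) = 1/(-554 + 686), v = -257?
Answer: 6072001/65178432 ≈ 0.093160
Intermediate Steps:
G(q) = 1/132
(G(v) + (-195*(-237) - 215))/(486114 + 7662) = (1/132 + (-195*(-237) - 215))/(486114 + 7662) = (1/132 + (46215 - 215))/493776 = (1/132 + 46000)*(1/493776) = (6072001/132)*(1/493776) = 6072001/65178432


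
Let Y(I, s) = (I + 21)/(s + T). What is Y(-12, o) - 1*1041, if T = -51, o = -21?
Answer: -8329/8 ≈ -1041.1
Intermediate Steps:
Y(I, s) = (21 + I)/(-51 + s) (Y(I, s) = (I + 21)/(s - 51) = (21 + I)/(-51 + s))
Y(-12, o) - 1*1041 = (21 - 12)/(-51 - 21) - 1*1041 = 9/(-72) - 1041 = -1/72*9 - 1041 = -⅛ - 1041 = -8329/8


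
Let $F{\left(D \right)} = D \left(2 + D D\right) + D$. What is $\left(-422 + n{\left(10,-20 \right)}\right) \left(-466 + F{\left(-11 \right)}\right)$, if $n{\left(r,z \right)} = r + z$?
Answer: $790560$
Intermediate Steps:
$F{\left(D \right)} = D + D \left(2 + D^{2}\right)$ ($F{\left(D \right)} = D \left(2 + D^{2}\right) + D = D + D \left(2 + D^{2}\right)$)
$\left(-422 + n{\left(10,-20 \right)}\right) \left(-466 + F{\left(-11 \right)}\right) = \left(-422 + \left(10 - 20\right)\right) \left(-466 - 11 \left(3 + \left(-11\right)^{2}\right)\right) = \left(-422 - 10\right) \left(-466 - 11 \left(3 + 121\right)\right) = - 432 \left(-466 - 1364\right) = \left(-432\right) \left(-1830\right) = 790560$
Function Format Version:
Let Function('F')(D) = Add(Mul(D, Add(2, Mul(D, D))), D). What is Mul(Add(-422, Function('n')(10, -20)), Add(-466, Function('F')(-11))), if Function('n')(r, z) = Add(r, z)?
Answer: 790560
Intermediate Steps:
Function('F')(D) = Add(D, Mul(D, Add(2, Pow(D, 2)))) (Function('F')(D) = Add(Mul(D, Add(2, Pow(D, 2))), D) = Add(D, Mul(D, Add(2, Pow(D, 2)))))
Mul(Add(-422, Function('n')(10, -20)), Add(-466, Function('F')(-11))) = Mul(Add(-422, Add(10, -20)), Add(-466, Mul(-11, Add(3, Pow(-11, 2))))) = Mul(Add(-422, -10), Add(-466, Mul(-11, Add(3, 121)))) = Mul(-432, Add(-466, Mul(-11, 124))) = Mul(-432, Add(-466, -1364)) = Mul(-432, -1830) = 790560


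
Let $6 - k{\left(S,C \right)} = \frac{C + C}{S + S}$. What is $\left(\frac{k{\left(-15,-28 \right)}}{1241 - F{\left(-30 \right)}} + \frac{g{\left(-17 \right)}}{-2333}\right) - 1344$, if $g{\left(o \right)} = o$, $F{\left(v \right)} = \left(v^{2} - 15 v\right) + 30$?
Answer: $- \frac{6537735121}{4864305} \approx -1344.0$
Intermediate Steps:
$F{\left(v \right)} = 30 + v^{2} - 15 v$
$k{\left(S,C \right)} = 6 - \frac{C}{S}$ ($k{\left(S,C \right)} = 6 - \frac{C + C}{S + S} = 6 - \frac{2 C}{2 S} = 6 - 2 C \frac{1}{2 S} = 6 - \frac{C}{S}$)
$\left(\frac{k{\left(-15,-28 \right)}}{1241 - F{\left(-30 \right)}} + \frac{g{\left(-17 \right)}}{-2333}\right) - 1344 = \left(\frac{6 - - \frac{28}{-15}}{1241 - \left(30 + \left(-30\right)^{2} - -450\right)} - \frac{17}{-2333}\right) - 1344 = \left(\frac{6 - \left(-28\right) \left(- \frac{1}{15}\right)}{1241 - \left(30 + 900 + 450\right)} - - \frac{17}{2333}\right) - 1344 = \left(\frac{6 - \frac{28}{15}}{1241 - 1380} + \frac{17}{2333}\right) - 1344 = \left(\frac{62}{15 \left(1241 - 1380\right)} + \frac{17}{2333}\right) - 1344 = \left(\frac{62}{15 \left(-139\right)} + \frac{17}{2333}\right) - 1344 = \left(\frac{62}{15} \left(- \frac{1}{139}\right) + \frac{17}{2333}\right) - 1344 = \left(- \frac{62}{2085} + \frac{17}{2333}\right) - 1344 = - \frac{109201}{4864305} - 1344 = - \frac{6537735121}{4864305}$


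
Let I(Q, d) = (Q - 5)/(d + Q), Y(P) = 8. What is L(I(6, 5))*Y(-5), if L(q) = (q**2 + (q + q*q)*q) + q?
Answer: 1152/1331 ≈ 0.86551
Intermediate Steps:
I(Q, d) = (-5 + Q)/(Q + d)
L(q) = q + q**2 + q*(q + q**2) (L(q) = (q**2 + (q + q**2)*q) + q = (q**2 + q*(q + q**2)) + q = q + q**2 + q*(q + q**2))
L(I(6, 5))*Y(-5) = (((-5 + 6)/(6 + 5))*(1 + ((-5 + 6)/(6 + 5))**2 + 2*((-5 + 6)/(6 + 5))))*8 = ((1/11)*(1 + (1/11)**2 + 2*(1/11)))*8 = (((1/11)*1)*(1 + ((1/11)*1)**2 + 2*((1/11)*1)))*8 = ((1 + (1/11)**2 + 2*(1/11))/11)*8 = ((1 + 1/121 + 2/11)/11)*8 = ((1/11)*(144/121))*8 = (144/1331)*8 = 1152/1331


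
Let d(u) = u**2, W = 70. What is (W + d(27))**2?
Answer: 638401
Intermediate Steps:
(W + d(27))**2 = (70 + 27**2)**2 = (70 + 729)**2 = 799**2 = 638401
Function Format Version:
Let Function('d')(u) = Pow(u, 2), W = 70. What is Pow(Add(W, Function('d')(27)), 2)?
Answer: 638401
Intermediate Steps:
Pow(Add(W, Function('d')(27)), 2) = Pow(Add(70, Pow(27, 2)), 2) = Pow(Add(70, 729), 2) = Pow(799, 2) = 638401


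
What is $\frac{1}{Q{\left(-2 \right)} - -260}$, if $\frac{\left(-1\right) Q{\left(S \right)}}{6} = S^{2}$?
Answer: $\frac{1}{236} \approx 0.0042373$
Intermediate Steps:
$Q{\left(S \right)} = - 6 S^{2}$
$\frac{1}{Q{\left(-2 \right)} - -260} = \frac{1}{- 6 \left(-2\right)^{2} - -260} = \frac{1}{\left(-6\right) 4 + \left(-138 + 398\right)} = \frac{1}{-24 + 260} = \frac{1}{236}$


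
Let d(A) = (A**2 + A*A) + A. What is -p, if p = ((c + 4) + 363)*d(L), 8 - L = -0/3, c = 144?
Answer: -69496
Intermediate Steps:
L = 8 (L = 8 - (-1)*0/3 = 8 - (-1)*0*(1/3) = 8 - (-1)*0 = 8 - 1*0 = 8 + 0 = 8)
d(A) = A + 2*A**2 (d(A) = (A**2 + A**2) + A = 2*A**2 + A = A + 2*A**2)
p = 69496 (p = ((144 + 4) + 363)*(8*(1 + 2*8)) = (148 + 363)*(8*(1 + 16)) = 511*(8*17) = 511*136 = 69496)
-p = -1*69496 = -69496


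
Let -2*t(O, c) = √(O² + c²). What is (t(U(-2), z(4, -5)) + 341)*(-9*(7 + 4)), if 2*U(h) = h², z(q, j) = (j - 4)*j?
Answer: -33759 + 99*√2029/2 ≈ -31529.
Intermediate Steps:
z(q, j) = j*(-4 + j) (z(q, j) = (-4 + j)*j = j*(-4 + j))
U(h) = h²/2
t(O, c) = -√(O² + c²)/2
(t(U(-2), z(4, -5)) + 341)*(-9*(7 + 4)) = (-√(((½)*(-2)²)² + (-5*(-4 - 5))²)/2 + 341)*(-9*(7 + 4)) = (-√(((½)*4)² + (-5*(-9))²)/2 + 341)*(-9*11) = (-√(2² + 45²)/2 + 341)*(-99) = (-√(4 + 2025)/2 + 341)*(-99) = (-√2029/2 + 341)*(-99) = (341 - √2029/2)*(-99) = -33759 + 99*√2029/2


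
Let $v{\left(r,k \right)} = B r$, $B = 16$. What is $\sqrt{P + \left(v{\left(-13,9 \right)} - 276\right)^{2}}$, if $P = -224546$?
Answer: $\sqrt{9710} \approx 98.539$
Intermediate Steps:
$v{\left(r,k \right)} = 16 r$
$\sqrt{P + \left(v{\left(-13,9 \right)} - 276\right)^{2}} = \sqrt{-224546 + \left(16 \left(-13\right) - 276\right)^{2}} = \sqrt{-224546 + \left(-208 - 276\right)^{2}} = \sqrt{-224546 + \left(-484\right)^{2}} = \sqrt{-224546 + 234256} = \sqrt{9710}$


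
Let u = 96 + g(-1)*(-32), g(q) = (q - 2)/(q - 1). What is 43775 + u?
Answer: 43823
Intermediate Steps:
g(q) = (-2 + q)/(-1 + q)
u = 48 (u = 96 + ((-2 - 1)/(-1 - 1))*(-32) = 96 + (-3/(-2))*(-32) = 96 - ½*(-3)*(-32) = 96 + (3/2)*(-32) = 96 - 48 = 48)
43775 + u = 43775 + 48 = 43823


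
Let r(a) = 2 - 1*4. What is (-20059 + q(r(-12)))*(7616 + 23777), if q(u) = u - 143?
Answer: -634264172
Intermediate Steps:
r(a) = -2 (r(a) = 2 - 4 = -2)
q(u) = -143 + u
(-20059 + q(r(-12)))*(7616 + 23777) = (-20059 + (-143 - 2))*(7616 + 23777) = (-20059 - 145)*31393 = -20204*31393 = -634264172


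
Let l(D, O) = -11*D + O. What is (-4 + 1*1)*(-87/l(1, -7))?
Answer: -29/2 ≈ -14.500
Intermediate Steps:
l(D, O) = O - 11*D
(-4 + 1*1)*(-87/l(1, -7)) = (-4 + 1*1)*(-87/(-7 - 11*1)) = (-4 + 1)*(-87/(-7 - 11)) = -(-261)/(-18) = -(-261)*(-1)/18 = -3*29/6 = -29/2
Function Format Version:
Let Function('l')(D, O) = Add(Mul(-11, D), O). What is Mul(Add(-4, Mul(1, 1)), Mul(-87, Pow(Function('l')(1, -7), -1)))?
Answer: Rational(-29, 2) ≈ -14.500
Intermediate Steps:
Function('l')(D, O) = Add(O, Mul(-11, D))
Mul(Add(-4, Mul(1, 1)), Mul(-87, Pow(Function('l')(1, -7), -1))) = Mul(Add(-4, Mul(1, 1)), Mul(-87, Pow(Add(-7, Mul(-11, 1)), -1))) = Mul(Add(-4, 1), Mul(-87, Pow(Add(-7, -11), -1))) = Mul(-3, Mul(-87, Pow(-18, -1))) = Mul(-3, Mul(-87, Rational(-1, 18))) = Mul(-3, Rational(29, 6)) = Rational(-29, 2)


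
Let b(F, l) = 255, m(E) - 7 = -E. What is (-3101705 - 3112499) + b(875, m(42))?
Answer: -6213949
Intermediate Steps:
m(E) = 7 - E
(-3101705 - 3112499) + b(875, m(42)) = (-3101705 - 3112499) + 255 = -6214204 + 255 = -6213949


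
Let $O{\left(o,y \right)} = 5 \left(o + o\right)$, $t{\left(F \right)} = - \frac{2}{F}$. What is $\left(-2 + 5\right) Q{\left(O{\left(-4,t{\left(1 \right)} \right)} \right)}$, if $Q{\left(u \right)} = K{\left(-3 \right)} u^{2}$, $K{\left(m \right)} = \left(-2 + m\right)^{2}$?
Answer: $120000$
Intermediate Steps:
$O{\left(o,y \right)} = 10 o$ ($O{\left(o,y \right)} = 5 \cdot 2 o = 10 o$)
$Q{\left(u \right)} = 25 u^{2}$ ($Q{\left(u \right)} = \left(-2 - 3\right)^{2} u^{2} = \left(-5\right)^{2} u^{2} = 25 u^{2}$)
$\left(-2 + 5\right) Q{\left(O{\left(-4,t{\left(1 \right)} \right)} \right)} = \left(-2 + 5\right) 25 \left(10 \left(-4\right)\right)^{2} = 3 \cdot 25 \left(-40\right)^{2} = 3 \cdot 25 \cdot 1600 = 3 \cdot 40000 = 120000$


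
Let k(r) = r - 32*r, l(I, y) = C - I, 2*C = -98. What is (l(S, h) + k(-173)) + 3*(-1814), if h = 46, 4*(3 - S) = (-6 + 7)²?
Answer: -523/4 ≈ -130.75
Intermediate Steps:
C = -49 (C = (½)*(-98) = -49)
S = 11/4 (S = 3 - (-6 + 7)²/4 = 3 - ¼*1² = 3 - ¼*1 = 3 - ¼ = 11/4 ≈ 2.7500)
l(I, y) = -49 - I
k(r) = -31*r (k(r) = r - 32*r = -31*r)
(l(S, h) + k(-173)) + 3*(-1814) = ((-49 - 1*11/4) - 31*(-173)) + 3*(-1814) = ((-49 - 11/4) + 5363) - 5442 = (-207/4 + 5363) - 5442 = 21245/4 - 5442 = -523/4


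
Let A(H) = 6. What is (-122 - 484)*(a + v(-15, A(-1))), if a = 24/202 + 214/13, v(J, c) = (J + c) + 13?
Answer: -162132/13 ≈ -12472.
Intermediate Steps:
v(J, c) = 13 + J + c
a = 21770/1313 (a = 24*(1/202) + 214*(1/13) = 12/101 + 214/13 = 21770/1313 ≈ 16.580)
(-122 - 484)*(a + v(-15, A(-1))) = (-122 - 484)*(21770/1313 + (13 - 15 + 6)) = -606*(21770/1313 + 4) = -606*27022/1313 = -162132/13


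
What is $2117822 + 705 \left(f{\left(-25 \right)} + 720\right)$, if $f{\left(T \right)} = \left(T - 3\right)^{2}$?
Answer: $3178142$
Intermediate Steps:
$f{\left(T \right)} = \left(-3 + T\right)^{2}$
$2117822 + 705 \left(f{\left(-25 \right)} + 720\right) = 2117822 + 705 \left(\left(-3 - 25\right)^{2} + 720\right) = 2117822 + 705 \left(\left(-28\right)^{2} + 720\right) = 2117822 + 705 \left(784 + 720\right) = 2117822 + 705 \cdot 1504 = 2117822 + 1060320 = 3178142$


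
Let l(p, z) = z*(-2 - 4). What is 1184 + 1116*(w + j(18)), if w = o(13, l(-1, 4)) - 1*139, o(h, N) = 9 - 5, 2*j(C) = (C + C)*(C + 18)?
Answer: 573692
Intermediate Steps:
l(p, z) = -6*z (l(p, z) = z*(-6) = -6*z)
j(C) = C*(18 + C) (j(C) = ((C + C)*(C + 18))/2 = ((2*C)*(18 + C))/2 = (2*C*(18 + C))/2 = C*(18 + C))
o(h, N) = 4
w = -135 (w = 4 - 1*139 = 4 - 139 = -135)
1184 + 1116*(w + j(18)) = 1184 + 1116*(-135 + 18*(18 + 18)) = 1184 + 1116*(-135 + 18*36) = 1184 + 1116*(-135 + 648) = 1184 + 1116*513 = 1184 + 572508 = 573692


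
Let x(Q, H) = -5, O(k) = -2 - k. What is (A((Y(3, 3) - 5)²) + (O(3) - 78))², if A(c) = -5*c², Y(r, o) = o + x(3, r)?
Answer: 146119744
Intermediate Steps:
Y(r, o) = -5 + o (Y(r, o) = o - 5 = -5 + o)
(A((Y(3, 3) - 5)²) + (O(3) - 78))² = (-5*((-5 + 3) - 5)⁴ + ((-2 - 1*3) - 78))² = (-5*(-2 - 5)⁴ + ((-2 - 3) - 78))² = (-5*((-7)²)² + (-5 - 78))² = (-5*49² - 83)² = (-5*2401 - 83)² = (-12005 - 83)² = (-12088)² = 146119744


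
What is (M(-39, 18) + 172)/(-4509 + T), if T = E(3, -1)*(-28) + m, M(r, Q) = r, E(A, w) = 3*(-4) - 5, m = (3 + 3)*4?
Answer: -7/211 ≈ -0.033175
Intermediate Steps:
m = 24 (m = 6*4 = 24)
E(A, w) = -17 (E(A, w) = -12 - 5 = -17)
T = 500 (T = -17*(-28) + 24 = 476 + 24 = 500)
(M(-39, 18) + 172)/(-4509 + T) = (-39 + 172)/(-4509 + 500) = 133/(-4009) = 133*(-1/4009) = -7/211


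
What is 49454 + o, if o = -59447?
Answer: -9993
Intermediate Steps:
49454 + o = 49454 - 59447 = -9993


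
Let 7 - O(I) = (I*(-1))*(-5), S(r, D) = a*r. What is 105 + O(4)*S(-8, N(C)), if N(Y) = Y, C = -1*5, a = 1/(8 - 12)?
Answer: 79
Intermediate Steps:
a = -¼ (a = 1/(-4) = -¼ ≈ -0.25000)
C = -5
S(r, D) = -r/4
O(I) = 7 - 5*I (O(I) = 7 - I*(-1)*(-5) = 7 - (-I)*(-5) = 7 - 5*I)
105 + O(4)*S(-8, N(C)) = 105 + (7 - 5*4)*(-¼*(-8)) = 105 + (7 - 20)*2 = 105 - 13*2 = 105 - 26 = 79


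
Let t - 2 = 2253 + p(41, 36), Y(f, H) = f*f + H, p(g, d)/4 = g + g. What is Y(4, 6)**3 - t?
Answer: 8065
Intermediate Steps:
p(g, d) = 8*g (p(g, d) = 4*(g + g) = 4*(2*g) = 8*g)
Y(f, H) = H + f**2 (Y(f, H) = f**2 + H = H + f**2)
t = 2583 (t = 2 + (2253 + 8*41) = 2 + (2253 + 328) = 2 + 2581 = 2583)
Y(4, 6)**3 - t = (6 + 4**2)**3 - 1*2583 = (6 + 16)**3 - 2583 = 22**3 - 2583 = 10648 - 2583 = 8065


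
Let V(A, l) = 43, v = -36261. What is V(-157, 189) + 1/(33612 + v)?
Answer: 113906/2649 ≈ 43.000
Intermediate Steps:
V(-157, 189) + 1/(33612 + v) = 43 + 1/(33612 - 36261) = 43 + 1/(-2649) = 43 - 1/2649 = 113906/2649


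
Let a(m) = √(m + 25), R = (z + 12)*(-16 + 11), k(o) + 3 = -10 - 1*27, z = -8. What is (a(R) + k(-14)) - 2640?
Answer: -2680 + √5 ≈ -2677.8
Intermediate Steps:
k(o) = -40 (k(o) = -3 + (-10 - 1*27) = -3 + (-10 - 27) = -3 - 37 = -40)
R = -20 (R = (-8 + 12)*(-16 + 11) = 4*(-5) = -20)
a(m) = √(25 + m)
(a(R) + k(-14)) - 2640 = (√(25 - 20) - 40) - 2640 = (√5 - 40) - 2640 = (-40 + √5) - 2640 = -2680 + √5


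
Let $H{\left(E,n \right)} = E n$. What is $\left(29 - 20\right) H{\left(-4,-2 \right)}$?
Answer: $72$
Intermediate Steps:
$\left(29 - 20\right) H{\left(-4,-2 \right)} = \left(29 - 20\right) \left(\left(-4\right) \left(-2\right)\right) = 9 \cdot 8 = 72$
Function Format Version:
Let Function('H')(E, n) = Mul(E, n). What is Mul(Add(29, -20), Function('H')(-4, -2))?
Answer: 72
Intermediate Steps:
Mul(Add(29, -20), Function('H')(-4, -2)) = Mul(Add(29, -20), Mul(-4, -2)) = Mul(9, 8) = 72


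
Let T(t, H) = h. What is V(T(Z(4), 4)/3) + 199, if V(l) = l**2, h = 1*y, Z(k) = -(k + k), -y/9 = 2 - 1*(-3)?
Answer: 424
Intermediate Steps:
y = -45 (y = -9*(2 - 1*(-3)) = -9*(2 + 3) = -9*5 = -45)
Z(k) = -2*k
h = -45 (h = 1*(-45) = -45)
T(t, H) = -45
V(T(Z(4), 4)/3) + 199 = (-45/3)**2 + 199 = (-45*1/3)**2 + 199 = (-15)**2 + 199 = 225 + 199 = 424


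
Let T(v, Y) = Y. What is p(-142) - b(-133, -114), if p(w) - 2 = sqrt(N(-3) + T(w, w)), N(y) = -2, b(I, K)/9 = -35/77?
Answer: 67/11 + 12*I ≈ 6.0909 + 12.0*I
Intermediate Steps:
b(I, K) = -45/11 (b(I, K) = 9*(-35/77) = 9*(-35*1/77) = 9*(-5/11) = -45/11)
p(w) = 2 + sqrt(-2 + w)
p(-142) - b(-133, -114) = (2 + sqrt(-2 - 142)) - 1*(-45/11) = (2 + sqrt(-144)) + 45/11 = (2 + 12*I) + 45/11 = 67/11 + 12*I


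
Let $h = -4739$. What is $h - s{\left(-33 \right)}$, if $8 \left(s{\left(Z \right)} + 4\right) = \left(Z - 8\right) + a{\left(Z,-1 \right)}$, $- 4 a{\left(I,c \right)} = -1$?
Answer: $- \frac{151357}{32} \approx -4729.9$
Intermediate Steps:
$a{\left(I,c \right)} = \frac{1}{4}$ ($a{\left(I,c \right)} = \left(- \frac{1}{4}\right) \left(-1\right) = \frac{1}{4}$)
$s{\left(Z \right)} = - \frac{159}{32} + \frac{Z}{8}$ ($s{\left(Z \right)} = -4 + \frac{\left(Z - 8\right) + \frac{1}{4}}{8} = -4 + \frac{\left(-8 + Z\right) + \frac{1}{4}}{8} = -4 + \frac{- \frac{31}{4} + Z}{8} = -4 + \left(- \frac{31}{32} + \frac{Z}{8}\right) = - \frac{159}{32} + \frac{Z}{8}$)
$h - s{\left(-33 \right)} = -4739 - \left(- \frac{159}{32} + \frac{1}{8} \left(-33\right)\right) = -4739 - \left(- \frac{159}{32} - \frac{33}{8}\right) = -4739 - - \frac{291}{32} = -4739 + \frac{291}{32} = - \frac{151357}{32}$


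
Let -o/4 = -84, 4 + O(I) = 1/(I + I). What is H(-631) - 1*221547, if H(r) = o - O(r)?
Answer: -279163233/1262 ≈ -2.2121e+5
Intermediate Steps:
O(I) = -4 + 1/(2*I) (O(I) = -4 + 1/(I + I) = -4 + 1/(2*I))
o = 336 (o = -4*(-84) = 336)
H(r) = 340 - 1/(2*r) (H(r) = 336 - (-4 + 1/(2*r)) = 336 + (4 - 1/(2*r)) = 340 - 1/(2*r))
H(-631) - 1*221547 = (340 - 1/2/(-631)) - 1*221547 = (340 - 1/2*(-1/631)) - 221547 = (340 + 1/1262) - 221547 = 429081/1262 - 221547 = -279163233/1262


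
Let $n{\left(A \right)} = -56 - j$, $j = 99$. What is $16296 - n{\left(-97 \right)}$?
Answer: $16451$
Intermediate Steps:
$n{\left(A \right)} = -155$ ($n{\left(A \right)} = -56 - 99 = -155$)
$16296 - n{\left(-97 \right)} = 16296 - -155 = 16296 + 155 = 16451$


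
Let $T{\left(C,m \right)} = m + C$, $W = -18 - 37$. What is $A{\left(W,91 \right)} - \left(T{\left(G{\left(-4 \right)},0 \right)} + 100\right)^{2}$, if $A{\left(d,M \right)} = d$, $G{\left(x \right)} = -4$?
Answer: $-9271$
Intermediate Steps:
$W = -55$
$T{\left(C,m \right)} = C + m$
$A{\left(W,91 \right)} - \left(T{\left(G{\left(-4 \right)},0 \right)} + 100\right)^{2} = -55 - \left(\left(-4 + 0\right) + 100\right)^{2} = -55 - \left(-4 + 100\right)^{2} = -55 - 96^{2} = -55 - 9216 = -9271$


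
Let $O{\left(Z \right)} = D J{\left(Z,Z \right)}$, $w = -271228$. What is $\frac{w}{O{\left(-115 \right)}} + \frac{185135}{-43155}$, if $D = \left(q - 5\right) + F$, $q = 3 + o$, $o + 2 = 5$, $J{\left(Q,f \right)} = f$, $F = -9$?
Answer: $- \frac{593758427}{1985130} \approx -299.1$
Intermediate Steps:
$o = 3$ ($o = -2 + 5 = 3$)
$q = 6$ ($q = 3 + 3 = 6$)
$D = -8$ ($D = \left(6 - 5\right) - 9 = 1 - 9 = -8$)
$O{\left(Z \right)} = - 8 Z$
$\frac{w}{O{\left(-115 \right)}} + \frac{185135}{-43155} = - \frac{271228}{\left(-8\right) \left(-115\right)} + \frac{185135}{-43155} = - \frac{271228}{920} + 185135 \left(- \frac{1}{43155}\right) = \left(-271228\right) \frac{1}{920} - \frac{37027}{8631} = - \frac{67807}{230} - \frac{37027}{8631} = - \frac{593758427}{1985130}$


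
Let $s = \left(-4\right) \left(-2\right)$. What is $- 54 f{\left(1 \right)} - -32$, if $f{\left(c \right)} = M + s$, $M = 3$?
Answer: $-562$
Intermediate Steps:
$s = 8$
$f{\left(c \right)} = 11$ ($f{\left(c \right)} = 3 + 8 = 11$)
$- 54 f{\left(1 \right)} - -32 = \left(-54\right) 11 - -32 = -594 + \left(-25 + 57\right) = -594 + 32 = -562$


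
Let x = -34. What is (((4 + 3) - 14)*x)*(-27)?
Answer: -6426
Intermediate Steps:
(((4 + 3) - 14)*x)*(-27) = (((4 + 3) - 14)*(-34))*(-27) = ((7 - 14)*(-34))*(-27) = -7*(-34)*(-27) = 238*(-27) = -6426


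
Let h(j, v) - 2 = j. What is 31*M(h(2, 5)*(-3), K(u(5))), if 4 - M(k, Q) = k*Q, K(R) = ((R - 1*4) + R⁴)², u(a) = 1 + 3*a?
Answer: 1598312993212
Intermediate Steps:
h(j, v) = 2 + j
K(R) = (-4 + R + R⁴)² (K(R) = ((R - 4) + R⁴)² = ((-4 + R) + R⁴)² = (-4 + R + R⁴)²)
M(k, Q) = 4 - Q*k (M(k, Q) = 4 - k*Q = 4 - Q*k)
31*M(h(2, 5)*(-3), K(u(5))) = 31*(4 - (-4 + (1 + 3*5) + (1 + 3*5)⁴)²*(2 + 2)*(-3)) = 31*(4 - (-4 + (1 + 15) + (1 + 15)⁴)²*4*(-3)) = 31*(4 - 1*(-4 + 16 + 16⁴)²*(-12)) = 31*(4 - 1*(-4 + 16 + 65536)²*(-12)) = 31*(4 - 1*65548²*(-12)) = 31*(4 - 1*4296540304*(-12)) = 31*(4 + 51558483648) = 31*51558483652 = 1598312993212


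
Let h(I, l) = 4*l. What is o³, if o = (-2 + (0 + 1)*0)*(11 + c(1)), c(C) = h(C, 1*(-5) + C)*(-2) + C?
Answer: -681472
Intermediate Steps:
c(C) = 40 - 7*C (c(C) = (4*(1*(-5) + C))*(-2) + C = (4*(-5 + C))*(-2) + C = (-20 + 4*C)*(-2) + C = (40 - 8*C) + C = 40 - 7*C)
o = -88 (o = (-2 + (0 + 1)*0)*(11 + (40 - 7*1)) = (-2 + 1*0)*(11 + (40 - 7)) = (-2 + 0)*(11 + 33) = -2*44 = -88)
o³ = (-88)³ = -681472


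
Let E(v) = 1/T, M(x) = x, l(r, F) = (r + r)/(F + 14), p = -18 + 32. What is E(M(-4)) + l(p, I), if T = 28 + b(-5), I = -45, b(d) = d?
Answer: -613/713 ≈ -0.85975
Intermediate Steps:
p = 14
l(r, F) = 2*r/(14 + F) (l(r, F) = (2*r)/(14 + F) = 2*r/(14 + F))
T = 23 (T = 28 - 5 = 23)
E(v) = 1/23
E(M(-4)) + l(p, I) = 1/23 + 2*14/(14 - 45) = 1/23 + 2*14/(-31) = 1/23 + 2*14*(-1/31) = 1/23 - 28/31 = -613/713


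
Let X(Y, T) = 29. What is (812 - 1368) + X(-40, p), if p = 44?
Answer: -527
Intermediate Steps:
(812 - 1368) + X(-40, p) = (812 - 1368) + 29 = -556 + 29 = -527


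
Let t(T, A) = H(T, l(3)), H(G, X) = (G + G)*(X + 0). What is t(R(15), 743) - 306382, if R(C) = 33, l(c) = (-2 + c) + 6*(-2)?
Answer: -307108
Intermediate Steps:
l(c) = -14 + c (l(c) = (-2 + c) - 12 = -14 + c)
H(G, X) = 2*G*X (H(G, X) = (2*G)*X = 2*G*X)
t(T, A) = -22*T (t(T, A) = 2*T*(-14 + 3) = 2*T*(-11) = -22*T)
t(R(15), 743) - 306382 = -22*33 - 306382 = -726 - 306382 = -307108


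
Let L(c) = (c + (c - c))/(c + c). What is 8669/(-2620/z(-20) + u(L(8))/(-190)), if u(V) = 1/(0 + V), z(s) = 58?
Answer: -23883095/124479 ≈ -191.86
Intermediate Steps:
L(c) = ½ (L(c) = (c + 0)/((2*c)) = c*(1/(2*c)) = ½)
u(V) = 1/V
8669/(-2620/z(-20) + u(L(8))/(-190)) = 8669/(-2620/58 + 1/((½)*(-190))) = 8669/(-2620*1/58 + 2*(-1/190)) = 8669/(-1310/29 - 1/95) = 8669/(-124479/2755) = 8669*(-2755/124479) = -23883095/124479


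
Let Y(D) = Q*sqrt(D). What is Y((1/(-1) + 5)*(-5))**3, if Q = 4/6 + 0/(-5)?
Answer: -320*I*sqrt(5)/27 ≈ -26.502*I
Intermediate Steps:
Q = 2/3 (Q = 4*(1/6) + 0*(-1/5) = 2/3 + 0 = 2/3 ≈ 0.66667)
Y(D) = 2*sqrt(D)/3
Y((1/(-1) + 5)*(-5))**3 = (2*sqrt((1/(-1) + 5)*(-5))/3)**3 = (2*sqrt((-1 + 5)*(-5))/3)**3 = (2*sqrt(4*(-5))/3)**3 = (2*sqrt(-20)/3)**3 = (2*(2*I*sqrt(5))/3)**3 = (4*I*sqrt(5)/3)**3 = -320*I*sqrt(5)/27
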